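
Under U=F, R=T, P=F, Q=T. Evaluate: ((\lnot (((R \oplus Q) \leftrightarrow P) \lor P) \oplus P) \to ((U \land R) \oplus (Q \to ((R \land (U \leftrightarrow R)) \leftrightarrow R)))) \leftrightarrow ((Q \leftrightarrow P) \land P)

F

R \oplus Q = T \oplus T = F
(R \oplus Q) \leftrightarrow P = F \leftrightarrow F = T
((R \oplus Q) \leftrightarrow P) \lor P = T \lor F = T
\lnot (((R \oplus Q) \leftrightarrow P) \lor P) = \lnot T = F
\lnot (((R \oplus Q) \leftrightarrow P) \lor P) \oplus P = F \oplus F = F
U \land R = F \land T = F
U \leftrightarrow R = F \leftrightarrow T = F
R \land (U \leftrightarrow R) = T \land F = F
(R \land (U \leftrightarrow R)) \leftrightarrow R = F \leftrightarrow T = F
Q \to ((R \land (U \leftrightarrow R)) \leftrightarrow R) = T \to F = F
(U \land R) \oplus (Q \to ((R \land (U \leftrightarrow R)) \leftrightarrow R)) = F \oplus F = F
(\lnot (((R \oplus Q) \leftrightarrow P) \lor P) \oplus P) \to ((U \land R) \oplus (Q \to ((R \land (U \leftrightarrow R)) \leftrightarrow R))) = F \to F = T
Q \leftrightarrow P = T \leftrightarrow F = F
(Q \leftrightarrow P) \land P = F \land F = F
((\lnot (((R \oplus Q) \leftrightarrow P) \lor P) \oplus P) \to ((U \land R) \oplus (Q \to ((R \land (U \leftrightarrow R)) \leftrightarrow R)))) \leftrightarrow ((Q \leftrightarrow P) \land P) = T \leftrightarrow F = F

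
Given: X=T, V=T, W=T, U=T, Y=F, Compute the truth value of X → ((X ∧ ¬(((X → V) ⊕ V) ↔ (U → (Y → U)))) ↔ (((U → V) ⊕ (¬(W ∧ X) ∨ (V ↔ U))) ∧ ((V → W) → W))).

F

Substituting X=T, V=T, W=T, U=T, Y=F:
X → V = T → T = T
(X → V) ⊕ V = T ⊕ T = F
Y → U = F → T = T
U → (Y → U) = T → T = T
((X → V) ⊕ V) ↔ (U → (Y → U)) = F ↔ T = F
¬(((X → V) ⊕ V) ↔ (U → (Y → U))) = ¬F = T
X ∧ ¬(((X → V) ⊕ V) ↔ (U → (Y → U))) = T ∧ T = T
U → V = T → T = T
W ∧ X = T ∧ T = T
¬(W ∧ X) = ¬T = F
V ↔ U = T ↔ T = T
¬(W ∧ X) ∨ (V ↔ U) = F ∨ T = T
(U → V) ⊕ (¬(W ∧ X) ∨ (V ↔ U)) = T ⊕ T = F
V → W = T → T = T
(V → W) → W = T → T = T
((U → V) ⊕ (¬(W ∧ X) ∨ (V ↔ U))) ∧ ((V → W) → W) = F ∧ T = F
(X ∧ ¬(((X → V) ⊕ V) ↔ (U → (Y → U)))) ↔ (((U → V) ⊕ (¬(W ∧ X) ∨ (V ↔ U))) ∧ ((V → W) → W)) = T ↔ F = F
X → ((X ∧ ¬(((X → V) ⊕ V) ↔ (U → (Y → U)))) ↔ (((U → V) ⊕ (¬(W ∧ X) ∨ (V ↔ U))) ∧ ((V → W) → W))) = T → F = F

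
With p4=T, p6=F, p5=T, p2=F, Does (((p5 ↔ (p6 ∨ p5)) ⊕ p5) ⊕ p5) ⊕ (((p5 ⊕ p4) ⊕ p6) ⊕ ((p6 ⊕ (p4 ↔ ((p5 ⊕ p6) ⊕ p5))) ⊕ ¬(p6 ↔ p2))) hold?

p6 ∨ p5 = F ∨ T = T
p5 ↔ (p6 ∨ p5) = T ↔ T = T
(p5 ↔ (p6 ∨ p5)) ⊕ p5 = T ⊕ T = F
((p5 ↔ (p6 ∨ p5)) ⊕ p5) ⊕ p5 = F ⊕ T = T
p5 ⊕ p4 = T ⊕ T = F
(p5 ⊕ p4) ⊕ p6 = F ⊕ F = F
p5 ⊕ p6 = T ⊕ F = T
(p5 ⊕ p6) ⊕ p5 = T ⊕ T = F
p4 ↔ ((p5 ⊕ p6) ⊕ p5) = T ↔ F = F
p6 ⊕ (p4 ↔ ((p5 ⊕ p6) ⊕ p5)) = F ⊕ F = F
p6 ↔ p2 = F ↔ F = T
¬(p6 ↔ p2) = ¬T = F
(p6 ⊕ (p4 ↔ ((p5 ⊕ p6) ⊕ p5))) ⊕ ¬(p6 ↔ p2) = F ⊕ F = F
((p5 ⊕ p4) ⊕ p6) ⊕ ((p6 ⊕ (p4 ↔ ((p5 ⊕ p6) ⊕ p5))) ⊕ ¬(p6 ↔ p2)) = F ⊕ F = F
(((p5 ↔ (p6 ∨ p5)) ⊕ p5) ⊕ p5) ⊕ (((p5 ⊕ p4) ⊕ p6) ⊕ ((p6 ⊕ (p4 ↔ ((p5 ⊕ p6) ⊕ p5))) ⊕ ¬(p6 ↔ p2))) = T ⊕ F = T

T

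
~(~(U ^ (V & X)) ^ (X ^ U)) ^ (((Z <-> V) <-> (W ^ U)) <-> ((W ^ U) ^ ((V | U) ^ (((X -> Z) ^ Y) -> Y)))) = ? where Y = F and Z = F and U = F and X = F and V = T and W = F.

T

Substituting Y=F, Z=F, U=F, X=F, V=T, W=F:
V & X = T & F = F
U ^ (V & X) = F ^ F = F
~(U ^ (V & X)) = ~F = T
X ^ U = F ^ F = F
~(U ^ (V & X)) ^ (X ^ U) = T ^ F = T
~(~(U ^ (V & X)) ^ (X ^ U)) = ~T = F
Z <-> V = F <-> T = F
W ^ U = F ^ F = F
(Z <-> V) <-> (W ^ U) = F <-> F = T
W ^ U = F ^ F = F
V | U = T | F = T
X -> Z = F -> F = T
(X -> Z) ^ Y = T ^ F = T
((X -> Z) ^ Y) -> Y = T -> F = F
(V | U) ^ (((X -> Z) ^ Y) -> Y) = T ^ F = T
(W ^ U) ^ ((V | U) ^ (((X -> Z) ^ Y) -> Y)) = F ^ T = T
((Z <-> V) <-> (W ^ U)) <-> ((W ^ U) ^ ((V | U) ^ (((X -> Z) ^ Y) -> Y))) = T <-> T = T
~(~(U ^ (V & X)) ^ (X ^ U)) ^ (((Z <-> V) <-> (W ^ U)) <-> ((W ^ U) ^ ((V | U) ^ (((X -> Z) ^ Y) -> Y)))) = F ^ T = T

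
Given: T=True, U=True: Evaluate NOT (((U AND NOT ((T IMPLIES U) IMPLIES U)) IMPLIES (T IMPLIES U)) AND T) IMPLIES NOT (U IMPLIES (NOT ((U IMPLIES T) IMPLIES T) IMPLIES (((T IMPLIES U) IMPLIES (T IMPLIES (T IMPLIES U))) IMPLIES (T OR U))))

True

T IMPLIES U = True IMPLIES True = True
(T IMPLIES U) IMPLIES U = True IMPLIES True = True
NOT ((T IMPLIES U) IMPLIES U) = NOT True = False
U AND NOT ((T IMPLIES U) IMPLIES U) = True AND False = False
T IMPLIES U = True IMPLIES True = True
(U AND NOT ((T IMPLIES U) IMPLIES U)) IMPLIES (T IMPLIES U) = False IMPLIES True = True
((U AND NOT ((T IMPLIES U) IMPLIES U)) IMPLIES (T IMPLIES U)) AND T = True AND True = True
NOT (((U AND NOT ((T IMPLIES U) IMPLIES U)) IMPLIES (T IMPLIES U)) AND T) = NOT True = False
U IMPLIES T = True IMPLIES True = True
(U IMPLIES T) IMPLIES T = True IMPLIES True = True
NOT ((U IMPLIES T) IMPLIES T) = NOT True = False
T IMPLIES U = True IMPLIES True = True
T IMPLIES U = True IMPLIES True = True
T IMPLIES (T IMPLIES U) = True IMPLIES True = True
(T IMPLIES U) IMPLIES (T IMPLIES (T IMPLIES U)) = True IMPLIES True = True
T OR U = True OR True = True
((T IMPLIES U) IMPLIES (T IMPLIES (T IMPLIES U))) IMPLIES (T OR U) = True IMPLIES True = True
NOT ((U IMPLIES T) IMPLIES T) IMPLIES (((T IMPLIES U) IMPLIES (T IMPLIES (T IMPLIES U))) IMPLIES (T OR U)) = False IMPLIES True = True
U IMPLIES (NOT ((U IMPLIES T) IMPLIES T) IMPLIES (((T IMPLIES U) IMPLIES (T IMPLIES (T IMPLIES U))) IMPLIES (T OR U))) = True IMPLIES True = True
NOT (U IMPLIES (NOT ((U IMPLIES T) IMPLIES T) IMPLIES (((T IMPLIES U) IMPLIES (T IMPLIES (T IMPLIES U))) IMPLIES (T OR U)))) = NOT True = False
NOT (((U AND NOT ((T IMPLIES U) IMPLIES U)) IMPLIES (T IMPLIES U)) AND T) IMPLIES NOT (U IMPLIES (NOT ((U IMPLIES T) IMPLIES T) IMPLIES (((T IMPLIES U) IMPLIES (T IMPLIES (T IMPLIES U))) IMPLIES (T OR U)))) = False IMPLIES False = True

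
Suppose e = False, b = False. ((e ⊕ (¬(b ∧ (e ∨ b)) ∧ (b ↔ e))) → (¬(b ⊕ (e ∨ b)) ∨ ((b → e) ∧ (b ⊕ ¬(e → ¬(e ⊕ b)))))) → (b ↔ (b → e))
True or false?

False

Substituting e=False, b=False:
e ∨ b = False ∨ False = False
b ∧ (e ∨ b) = False ∧ False = False
¬(b ∧ (e ∨ b)) = ¬False = True
b ↔ e = False ↔ False = True
¬(b ∧ (e ∨ b)) ∧ (b ↔ e) = True ∧ True = True
e ⊕ (¬(b ∧ (e ∨ b)) ∧ (b ↔ e)) = False ⊕ True = True
e ∨ b = False ∨ False = False
b ⊕ (e ∨ b) = False ⊕ False = False
¬(b ⊕ (e ∨ b)) = ¬False = True
b → e = False → False = True
e ⊕ b = False ⊕ False = False
¬(e ⊕ b) = ¬False = True
e → ¬(e ⊕ b) = False → True = True
¬(e → ¬(e ⊕ b)) = ¬True = False
b ⊕ ¬(e → ¬(e ⊕ b)) = False ⊕ False = False
(b → e) ∧ (b ⊕ ¬(e → ¬(e ⊕ b))) = True ∧ False = False
¬(b ⊕ (e ∨ b)) ∨ ((b → e) ∧ (b ⊕ ¬(e → ¬(e ⊕ b)))) = True ∨ False = True
(e ⊕ (¬(b ∧ (e ∨ b)) ∧ (b ↔ e))) → (¬(b ⊕ (e ∨ b)) ∨ ((b → e) ∧ (b ⊕ ¬(e → ¬(e ⊕ b))))) = True → True = True
b → e = False → False = True
b ↔ (b → e) = False ↔ True = False
((e ⊕ (¬(b ∧ (e ∨ b)) ∧ (b ↔ e))) → (¬(b ⊕ (e ∨ b)) ∨ ((b → e) ∧ (b ⊕ ¬(e → ¬(e ⊕ b)))))) → (b ↔ (b → e)) = True → False = False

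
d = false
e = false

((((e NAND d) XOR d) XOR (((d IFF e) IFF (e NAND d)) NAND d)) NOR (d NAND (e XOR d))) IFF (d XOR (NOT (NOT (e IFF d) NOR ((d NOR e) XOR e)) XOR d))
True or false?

false

e NAND d = false NAND false = true
(e NAND d) XOR d = true XOR false = true
d IFF e = false IFF false = true
e NAND d = false NAND false = true
(d IFF e) IFF (e NAND d) = true IFF true = true
((d IFF e) IFF (e NAND d)) NAND d = true NAND false = true
((e NAND d) XOR d) XOR (((d IFF e) IFF (e NAND d)) NAND d) = true XOR true = false
e XOR d = false XOR false = false
d NAND (e XOR d) = false NAND false = true
(((e NAND d) XOR d) XOR (((d IFF e) IFF (e NAND d)) NAND d)) NOR (d NAND (e XOR d)) = false NOR true = false
e IFF d = false IFF false = true
NOT (e IFF d) = NOT true = false
d NOR e = false NOR false = true
(d NOR e) XOR e = true XOR false = true
NOT (e IFF d) NOR ((d NOR e) XOR e) = false NOR true = false
NOT (NOT (e IFF d) NOR ((d NOR e) XOR e)) = NOT false = true
NOT (NOT (e IFF d) NOR ((d NOR e) XOR e)) XOR d = true XOR false = true
d XOR (NOT (NOT (e IFF d) NOR ((d NOR e) XOR e)) XOR d) = false XOR true = true
((((e NAND d) XOR d) XOR (((d IFF e) IFF (e NAND d)) NAND d)) NOR (d NAND (e XOR d))) IFF (d XOR (NOT (NOT (e IFF d) NOR ((d NOR e) XOR e)) XOR d)) = false IFF true = false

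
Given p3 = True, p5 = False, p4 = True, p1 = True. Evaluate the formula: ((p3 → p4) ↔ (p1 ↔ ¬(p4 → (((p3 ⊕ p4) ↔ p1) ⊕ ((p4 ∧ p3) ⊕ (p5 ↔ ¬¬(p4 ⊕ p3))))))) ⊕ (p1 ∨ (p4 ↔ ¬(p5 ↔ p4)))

False

p3 → p4 = True → True = True
p3 ⊕ p4 = True ⊕ True = False
(p3 ⊕ p4) ↔ p1 = False ↔ True = False
p4 ∧ p3 = True ∧ True = True
p4 ⊕ p3 = True ⊕ True = False
¬(p4 ⊕ p3) = ¬False = True
¬¬(p4 ⊕ p3) = ¬True = False
p5 ↔ ¬¬(p4 ⊕ p3) = False ↔ False = True
(p4 ∧ p3) ⊕ (p5 ↔ ¬¬(p4 ⊕ p3)) = True ⊕ True = False
((p3 ⊕ p4) ↔ p1) ⊕ ((p4 ∧ p3) ⊕ (p5 ↔ ¬¬(p4 ⊕ p3))) = False ⊕ False = False
p4 → (((p3 ⊕ p4) ↔ p1) ⊕ ((p4 ∧ p3) ⊕ (p5 ↔ ¬¬(p4 ⊕ p3)))) = True → False = False
¬(p4 → (((p3 ⊕ p4) ↔ p1) ⊕ ((p4 ∧ p3) ⊕ (p5 ↔ ¬¬(p4 ⊕ p3))))) = ¬False = True
p1 ↔ ¬(p4 → (((p3 ⊕ p4) ↔ p1) ⊕ ((p4 ∧ p3) ⊕ (p5 ↔ ¬¬(p4 ⊕ p3))))) = True ↔ True = True
(p3 → p4) ↔ (p1 ↔ ¬(p4 → (((p3 ⊕ p4) ↔ p1) ⊕ ((p4 ∧ p3) ⊕ (p5 ↔ ¬¬(p4 ⊕ p3)))))) = True ↔ True = True
p5 ↔ p4 = False ↔ True = False
¬(p5 ↔ p4) = ¬False = True
p4 ↔ ¬(p5 ↔ p4) = True ↔ True = True
p1 ∨ (p4 ↔ ¬(p5 ↔ p4)) = True ∨ True = True
((p3 → p4) ↔ (p1 ↔ ¬(p4 → (((p3 ⊕ p4) ↔ p1) ⊕ ((p4 ∧ p3) ⊕ (p5 ↔ ¬¬(p4 ⊕ p3))))))) ⊕ (p1 ∨ (p4 ↔ ¬(p5 ↔ p4))) = True ⊕ True = False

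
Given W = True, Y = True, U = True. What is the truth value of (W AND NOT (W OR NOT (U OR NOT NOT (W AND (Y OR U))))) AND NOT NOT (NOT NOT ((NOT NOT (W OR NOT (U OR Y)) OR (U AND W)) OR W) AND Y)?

False

Y OR U = True OR True = True
W AND (Y OR U) = True AND True = True
NOT (W AND (Y OR U)) = NOT True = False
NOT NOT (W AND (Y OR U)) = NOT False = True
U OR NOT NOT (W AND (Y OR U)) = True OR True = True
NOT (U OR NOT NOT (W AND (Y OR U))) = NOT True = False
W OR NOT (U OR NOT NOT (W AND (Y OR U))) = True OR False = True
NOT (W OR NOT (U OR NOT NOT (W AND (Y OR U)))) = NOT True = False
W AND NOT (W OR NOT (U OR NOT NOT (W AND (Y OR U)))) = True AND False = False
U OR Y = True OR True = True
NOT (U OR Y) = NOT True = False
W OR NOT (U OR Y) = True OR False = True
NOT (W OR NOT (U OR Y)) = NOT True = False
NOT NOT (W OR NOT (U OR Y)) = NOT False = True
U AND W = True AND True = True
NOT NOT (W OR NOT (U OR Y)) OR (U AND W) = True OR True = True
(NOT NOT (W OR NOT (U OR Y)) OR (U AND W)) OR W = True OR True = True
NOT ((NOT NOT (W OR NOT (U OR Y)) OR (U AND W)) OR W) = NOT True = False
NOT NOT ((NOT NOT (W OR NOT (U OR Y)) OR (U AND W)) OR W) = NOT False = True
NOT NOT ((NOT NOT (W OR NOT (U OR Y)) OR (U AND W)) OR W) AND Y = True AND True = True
NOT (NOT NOT ((NOT NOT (W OR NOT (U OR Y)) OR (U AND W)) OR W) AND Y) = NOT True = False
NOT NOT (NOT NOT ((NOT NOT (W OR NOT (U OR Y)) OR (U AND W)) OR W) AND Y) = NOT False = True
(W AND NOT (W OR NOT (U OR NOT NOT (W AND (Y OR U))))) AND NOT NOT (NOT NOT ((NOT NOT (W OR NOT (U OR Y)) OR (U AND W)) OR W) AND Y) = False AND True = False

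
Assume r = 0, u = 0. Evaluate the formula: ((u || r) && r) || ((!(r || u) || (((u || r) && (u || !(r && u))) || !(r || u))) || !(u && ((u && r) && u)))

1

Substituting r=0, u=0:
u || r = 0 || 0 = 0
(u || r) && r = 0 && 0 = 0
r || u = 0 || 0 = 0
!(r || u) = !0 = 1
u || r = 0 || 0 = 0
r && u = 0 && 0 = 0
!(r && u) = !0 = 1
u || !(r && u) = 0 || 1 = 1
(u || r) && (u || !(r && u)) = 0 && 1 = 0
r || u = 0 || 0 = 0
!(r || u) = !0 = 1
((u || r) && (u || !(r && u))) || !(r || u) = 0 || 1 = 1
!(r || u) || (((u || r) && (u || !(r && u))) || !(r || u)) = 1 || 1 = 1
u && r = 0 && 0 = 0
(u && r) && u = 0 && 0 = 0
u && ((u && r) && u) = 0 && 0 = 0
!(u && ((u && r) && u)) = !0 = 1
(!(r || u) || (((u || r) && (u || !(r && u))) || !(r || u))) || !(u && ((u && r) && u)) = 1 || 1 = 1
((u || r) && r) || ((!(r || u) || (((u || r) && (u || !(r && u))) || !(r || u))) || !(u && ((u && r) && u))) = 0 || 1 = 1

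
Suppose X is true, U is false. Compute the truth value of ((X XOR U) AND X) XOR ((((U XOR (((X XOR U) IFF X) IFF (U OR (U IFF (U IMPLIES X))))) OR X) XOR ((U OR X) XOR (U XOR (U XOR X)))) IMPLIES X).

F

X XOR U = T XOR F = T
(X XOR U) AND X = T AND T = T
X XOR U = T XOR F = T
(X XOR U) IFF X = T IFF T = T
U IMPLIES X = F IMPLIES T = T
U IFF (U IMPLIES X) = F IFF T = F
U OR (U IFF (U IMPLIES X)) = F OR F = F
((X XOR U) IFF X) IFF (U OR (U IFF (U IMPLIES X))) = T IFF F = F
U XOR (((X XOR U) IFF X) IFF (U OR (U IFF (U IMPLIES X)))) = F XOR F = F
(U XOR (((X XOR U) IFF X) IFF (U OR (U IFF (U IMPLIES X))))) OR X = F OR T = T
U OR X = F OR T = T
U XOR X = F XOR T = T
U XOR (U XOR X) = F XOR T = T
(U OR X) XOR (U XOR (U XOR X)) = T XOR T = F
((U XOR (((X XOR U) IFF X) IFF (U OR (U IFF (U IMPLIES X))))) OR X) XOR ((U OR X) XOR (U XOR (U XOR X))) = T XOR F = T
(((U XOR (((X XOR U) IFF X) IFF (U OR (U IFF (U IMPLIES X))))) OR X) XOR ((U OR X) XOR (U XOR (U XOR X)))) IMPLIES X = T IMPLIES T = T
((X XOR U) AND X) XOR ((((U XOR (((X XOR U) IFF X) IFF (U OR (U IFF (U IMPLIES X))))) OR X) XOR ((U OR X) XOR (U XOR (U XOR X)))) IMPLIES X) = T XOR T = F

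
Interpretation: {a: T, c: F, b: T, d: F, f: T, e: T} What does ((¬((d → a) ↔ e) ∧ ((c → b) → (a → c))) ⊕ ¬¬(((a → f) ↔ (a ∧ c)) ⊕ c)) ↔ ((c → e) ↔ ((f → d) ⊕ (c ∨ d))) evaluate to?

Substituting a=T, c=F, b=T, d=F, f=T, e=T:
d → a = F → T = T
(d → a) ↔ e = T ↔ T = T
¬((d → a) ↔ e) = ¬T = F
c → b = F → T = T
a → c = T → F = F
(c → b) → (a → c) = T → F = F
¬((d → a) ↔ e) ∧ ((c → b) → (a → c)) = F ∧ F = F
a → f = T → T = T
a ∧ c = T ∧ F = F
(a → f) ↔ (a ∧ c) = T ↔ F = F
((a → f) ↔ (a ∧ c)) ⊕ c = F ⊕ F = F
¬(((a → f) ↔ (a ∧ c)) ⊕ c) = ¬F = T
¬¬(((a → f) ↔ (a ∧ c)) ⊕ c) = ¬T = F
(¬((d → a) ↔ e) ∧ ((c → b) → (a → c))) ⊕ ¬¬(((a → f) ↔ (a ∧ c)) ⊕ c) = F ⊕ F = F
c → e = F → T = T
f → d = T → F = F
c ∨ d = F ∨ F = F
(f → d) ⊕ (c ∨ d) = F ⊕ F = F
(c → e) ↔ ((f → d) ⊕ (c ∨ d)) = T ↔ F = F
((¬((d → a) ↔ e) ∧ ((c → b) → (a → c))) ⊕ ¬¬(((a → f) ↔ (a ∧ c)) ⊕ c)) ↔ ((c → e) ↔ ((f → d) ⊕ (c ∨ d))) = F ↔ F = T

T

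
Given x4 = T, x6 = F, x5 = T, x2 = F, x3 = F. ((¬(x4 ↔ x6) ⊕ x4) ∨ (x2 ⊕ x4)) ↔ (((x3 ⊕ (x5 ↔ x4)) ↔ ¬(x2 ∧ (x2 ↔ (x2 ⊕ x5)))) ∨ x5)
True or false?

T

x4 ↔ x6 = T ↔ F = F
¬(x4 ↔ x6) = ¬F = T
¬(x4 ↔ x6) ⊕ x4 = T ⊕ T = F
x2 ⊕ x4 = F ⊕ T = T
(¬(x4 ↔ x6) ⊕ x4) ∨ (x2 ⊕ x4) = F ∨ T = T
x5 ↔ x4 = T ↔ T = T
x3 ⊕ (x5 ↔ x4) = F ⊕ T = T
x2 ⊕ x5 = F ⊕ T = T
x2 ↔ (x2 ⊕ x5) = F ↔ T = F
x2 ∧ (x2 ↔ (x2 ⊕ x5)) = F ∧ F = F
¬(x2 ∧ (x2 ↔ (x2 ⊕ x5))) = ¬F = T
(x3 ⊕ (x5 ↔ x4)) ↔ ¬(x2 ∧ (x2 ↔ (x2 ⊕ x5))) = T ↔ T = T
((x3 ⊕ (x5 ↔ x4)) ↔ ¬(x2 ∧ (x2 ↔ (x2 ⊕ x5)))) ∨ x5 = T ∨ T = T
((¬(x4 ↔ x6) ⊕ x4) ∨ (x2 ⊕ x4)) ↔ (((x3 ⊕ (x5 ↔ x4)) ↔ ¬(x2 ∧ (x2 ↔ (x2 ⊕ x5)))) ∨ x5) = T ↔ T = T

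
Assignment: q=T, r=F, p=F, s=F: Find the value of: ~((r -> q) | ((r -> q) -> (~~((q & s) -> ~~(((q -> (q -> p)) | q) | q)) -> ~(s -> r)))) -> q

T

r -> q = F -> T = T
r -> q = F -> T = T
q & s = T & F = F
q -> p = T -> F = F
q -> (q -> p) = T -> F = F
(q -> (q -> p)) | q = F | T = T
((q -> (q -> p)) | q) | q = T | T = T
~(((q -> (q -> p)) | q) | q) = ~T = F
~~(((q -> (q -> p)) | q) | q) = ~F = T
(q & s) -> ~~(((q -> (q -> p)) | q) | q) = F -> T = T
~((q & s) -> ~~(((q -> (q -> p)) | q) | q)) = ~T = F
~~((q & s) -> ~~(((q -> (q -> p)) | q) | q)) = ~F = T
s -> r = F -> F = T
~(s -> r) = ~T = F
~~((q & s) -> ~~(((q -> (q -> p)) | q) | q)) -> ~(s -> r) = T -> F = F
(r -> q) -> (~~((q & s) -> ~~(((q -> (q -> p)) | q) | q)) -> ~(s -> r)) = T -> F = F
(r -> q) | ((r -> q) -> (~~((q & s) -> ~~(((q -> (q -> p)) | q) | q)) -> ~(s -> r))) = T | F = T
~((r -> q) | ((r -> q) -> (~~((q & s) -> ~~(((q -> (q -> p)) | q) | q)) -> ~(s -> r)))) = ~T = F
~((r -> q) | ((r -> q) -> (~~((q & s) -> ~~(((q -> (q -> p)) | q) | q)) -> ~(s -> r)))) -> q = F -> T = T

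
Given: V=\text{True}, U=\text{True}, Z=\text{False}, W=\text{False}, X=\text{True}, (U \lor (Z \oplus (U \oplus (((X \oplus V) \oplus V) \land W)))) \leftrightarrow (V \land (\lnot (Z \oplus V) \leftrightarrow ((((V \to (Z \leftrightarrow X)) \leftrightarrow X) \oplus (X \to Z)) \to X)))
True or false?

\text{False}

X \oplus V = \text{True} \oplus \text{True} = \text{False}
(X \oplus V) \oplus V = \text{False} \oplus \text{True} = \text{True}
((X \oplus V) \oplus V) \land W = \text{True} \land \text{False} = \text{False}
U \oplus (((X \oplus V) \oplus V) \land W) = \text{True} \oplus \text{False} = \text{True}
Z \oplus (U \oplus (((X \oplus V) \oplus V) \land W)) = \text{False} \oplus \text{True} = \text{True}
U \lor (Z \oplus (U \oplus (((X \oplus V) \oplus V) \land W))) = \text{True} \lor \text{True} = \text{True}
Z \oplus V = \text{False} \oplus \text{True} = \text{True}
\lnot (Z \oplus V) = \lnot \text{True} = \text{False}
Z \leftrightarrow X = \text{False} \leftrightarrow \text{True} = \text{False}
V \to (Z \leftrightarrow X) = \text{True} \to \text{False} = \text{False}
(V \to (Z \leftrightarrow X)) \leftrightarrow X = \text{False} \leftrightarrow \text{True} = \text{False}
X \to Z = \text{True} \to \text{False} = \text{False}
((V \to (Z \leftrightarrow X)) \leftrightarrow X) \oplus (X \to Z) = \text{False} \oplus \text{False} = \text{False}
(((V \to (Z \leftrightarrow X)) \leftrightarrow X) \oplus (X \to Z)) \to X = \text{False} \to \text{True} = \text{True}
\lnot (Z \oplus V) \leftrightarrow ((((V \to (Z \leftrightarrow X)) \leftrightarrow X) \oplus (X \to Z)) \to X) = \text{False} \leftrightarrow \text{True} = \text{False}
V \land (\lnot (Z \oplus V) \leftrightarrow ((((V \to (Z \leftrightarrow X)) \leftrightarrow X) \oplus (X \to Z)) \to X)) = \text{True} \land \text{False} = \text{False}
(U \lor (Z \oplus (U \oplus (((X \oplus V) \oplus V) \land W)))) \leftrightarrow (V \land (\lnot (Z \oplus V) \leftrightarrow ((((V \to (Z \leftrightarrow X)) \leftrightarrow X) \oplus (X \to Z)) \to X))) = \text{True} \leftrightarrow \text{False} = \text{False}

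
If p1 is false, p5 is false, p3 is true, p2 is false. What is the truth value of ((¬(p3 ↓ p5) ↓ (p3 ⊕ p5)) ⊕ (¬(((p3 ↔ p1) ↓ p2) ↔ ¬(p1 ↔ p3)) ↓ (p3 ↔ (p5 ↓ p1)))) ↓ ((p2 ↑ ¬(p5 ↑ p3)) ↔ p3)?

F

Substituting p1=F, p5=F, p3=T, p2=F:
p3 ↓ p5 = T ↓ F = F
¬(p3 ↓ p5) = ¬F = T
p3 ⊕ p5 = T ⊕ F = T
¬(p3 ↓ p5) ↓ (p3 ⊕ p5) = T ↓ T = F
p3 ↔ p1 = T ↔ F = F
(p3 ↔ p1) ↓ p2 = F ↓ F = T
p1 ↔ p3 = F ↔ T = F
¬(p1 ↔ p3) = ¬F = T
((p3 ↔ p1) ↓ p2) ↔ ¬(p1 ↔ p3) = T ↔ T = T
¬(((p3 ↔ p1) ↓ p2) ↔ ¬(p1 ↔ p3)) = ¬T = F
p5 ↓ p1 = F ↓ F = T
p3 ↔ (p5 ↓ p1) = T ↔ T = T
¬(((p3 ↔ p1) ↓ p2) ↔ ¬(p1 ↔ p3)) ↓ (p3 ↔ (p5 ↓ p1)) = F ↓ T = F
(¬(p3 ↓ p5) ↓ (p3 ⊕ p5)) ⊕ (¬(((p3 ↔ p1) ↓ p2) ↔ ¬(p1 ↔ p3)) ↓ (p3 ↔ (p5 ↓ p1))) = F ⊕ F = F
p5 ↑ p3 = F ↑ T = T
¬(p5 ↑ p3) = ¬T = F
p2 ↑ ¬(p5 ↑ p3) = F ↑ F = T
(p2 ↑ ¬(p5 ↑ p3)) ↔ p3 = T ↔ T = T
((¬(p3 ↓ p5) ↓ (p3 ⊕ p5)) ⊕ (¬(((p3 ↔ p1) ↓ p2) ↔ ¬(p1 ↔ p3)) ↓ (p3 ↔ (p5 ↓ p1)))) ↓ ((p2 ↑ ¬(p5 ↑ p3)) ↔ p3) = F ↓ T = F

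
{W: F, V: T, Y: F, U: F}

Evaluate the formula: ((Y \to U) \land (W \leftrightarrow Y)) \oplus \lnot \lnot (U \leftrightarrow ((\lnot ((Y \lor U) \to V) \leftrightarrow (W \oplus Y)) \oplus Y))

Y \to U = F \to F = T
W \leftrightarrow Y = F \leftrightarrow F = T
(Y \to U) \land (W \leftrightarrow Y) = T \land T = T
Y \lor U = F \lor F = F
(Y \lor U) \to V = F \to T = T
\lnot ((Y \lor U) \to V) = \lnot T = F
W \oplus Y = F \oplus F = F
\lnot ((Y \lor U) \to V) \leftrightarrow (W \oplus Y) = F \leftrightarrow F = T
(\lnot ((Y \lor U) \to V) \leftrightarrow (W \oplus Y)) \oplus Y = T \oplus F = T
U \leftrightarrow ((\lnot ((Y \lor U) \to V) \leftrightarrow (W \oplus Y)) \oplus Y) = F \leftrightarrow T = F
\lnot (U \leftrightarrow ((\lnot ((Y \lor U) \to V) \leftrightarrow (W \oplus Y)) \oplus Y)) = \lnot F = T
\lnot \lnot (U \leftrightarrow ((\lnot ((Y \lor U) \to V) \leftrightarrow (W \oplus Y)) \oplus Y)) = \lnot T = F
((Y \to U) \land (W \leftrightarrow Y)) \oplus \lnot \lnot (U \leftrightarrow ((\lnot ((Y \lor U) \to V) \leftrightarrow (W \oplus Y)) \oplus Y)) = T \oplus F = T

T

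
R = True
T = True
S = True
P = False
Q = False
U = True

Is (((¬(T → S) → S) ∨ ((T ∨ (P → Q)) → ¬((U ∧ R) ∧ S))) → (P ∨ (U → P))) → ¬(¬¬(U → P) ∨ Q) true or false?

True

Substituting R=True, T=True, S=True, P=False, Q=False, U=True:
T → S = True → True = True
¬(T → S) = ¬True = False
¬(T → S) → S = False → True = True
P → Q = False → False = True
T ∨ (P → Q) = True ∨ True = True
U ∧ R = True ∧ True = True
(U ∧ R) ∧ S = True ∧ True = True
¬((U ∧ R) ∧ S) = ¬True = False
(T ∨ (P → Q)) → ¬((U ∧ R) ∧ S) = True → False = False
(¬(T → S) → S) ∨ ((T ∨ (P → Q)) → ¬((U ∧ R) ∧ S)) = True ∨ False = True
U → P = True → False = False
P ∨ (U → P) = False ∨ False = False
((¬(T → S) → S) ∨ ((T ∨ (P → Q)) → ¬((U ∧ R) ∧ S))) → (P ∨ (U → P)) = True → False = False
U → P = True → False = False
¬(U → P) = ¬False = True
¬¬(U → P) = ¬True = False
¬¬(U → P) ∨ Q = False ∨ False = False
¬(¬¬(U → P) ∨ Q) = ¬False = True
(((¬(T → S) → S) ∨ ((T ∨ (P → Q)) → ¬((U ∧ R) ∧ S))) → (P ∨ (U → P))) → ¬(¬¬(U → P) ∨ Q) = False → True = True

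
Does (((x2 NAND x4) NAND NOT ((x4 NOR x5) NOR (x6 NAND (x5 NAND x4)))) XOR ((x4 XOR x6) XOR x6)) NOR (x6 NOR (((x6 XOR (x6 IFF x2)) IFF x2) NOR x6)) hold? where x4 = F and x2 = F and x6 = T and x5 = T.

F

Substituting x4=F, x2=F, x6=T, x5=T:
x2 NAND x4 = F NAND F = T
x4 NOR x5 = F NOR T = F
x5 NAND x4 = T NAND F = T
x6 NAND (x5 NAND x4) = T NAND T = F
(x4 NOR x5) NOR (x6 NAND (x5 NAND x4)) = F NOR F = T
NOT ((x4 NOR x5) NOR (x6 NAND (x5 NAND x4))) = NOT T = F
(x2 NAND x4) NAND NOT ((x4 NOR x5) NOR (x6 NAND (x5 NAND x4))) = T NAND F = T
x4 XOR x6 = F XOR T = T
(x4 XOR x6) XOR x6 = T XOR T = F
((x2 NAND x4) NAND NOT ((x4 NOR x5) NOR (x6 NAND (x5 NAND x4)))) XOR ((x4 XOR x6) XOR x6) = T XOR F = T
x6 IFF x2 = T IFF F = F
x6 XOR (x6 IFF x2) = T XOR F = T
(x6 XOR (x6 IFF x2)) IFF x2 = T IFF F = F
((x6 XOR (x6 IFF x2)) IFF x2) NOR x6 = F NOR T = F
x6 NOR (((x6 XOR (x6 IFF x2)) IFF x2) NOR x6) = T NOR F = F
(((x2 NAND x4) NAND NOT ((x4 NOR x5) NOR (x6 NAND (x5 NAND x4)))) XOR ((x4 XOR x6) XOR x6)) NOR (x6 NOR (((x6 XOR (x6 IFF x2)) IFF x2) NOR x6)) = T NOR F = F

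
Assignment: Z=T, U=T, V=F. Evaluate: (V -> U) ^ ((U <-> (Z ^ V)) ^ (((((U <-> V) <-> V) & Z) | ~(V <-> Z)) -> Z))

V -> U = F -> T = T
Z ^ V = T ^ F = T
U <-> (Z ^ V) = T <-> T = T
U <-> V = T <-> F = F
(U <-> V) <-> V = F <-> F = T
((U <-> V) <-> V) & Z = T & T = T
V <-> Z = F <-> T = F
~(V <-> Z) = ~F = T
(((U <-> V) <-> V) & Z) | ~(V <-> Z) = T | T = T
((((U <-> V) <-> V) & Z) | ~(V <-> Z)) -> Z = T -> T = T
(U <-> (Z ^ V)) ^ (((((U <-> V) <-> V) & Z) | ~(V <-> Z)) -> Z) = T ^ T = F
(V -> U) ^ ((U <-> (Z ^ V)) ^ (((((U <-> V) <-> V) & Z) | ~(V <-> Z)) -> Z)) = T ^ F = T

T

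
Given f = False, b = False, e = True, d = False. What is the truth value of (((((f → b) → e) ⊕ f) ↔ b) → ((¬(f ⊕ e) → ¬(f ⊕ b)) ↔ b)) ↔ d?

False

f → b = False → False = True
(f → b) → e = True → True = True
((f → b) → e) ⊕ f = True ⊕ False = True
(((f → b) → e) ⊕ f) ↔ b = True ↔ False = False
f ⊕ e = False ⊕ True = True
¬(f ⊕ e) = ¬True = False
f ⊕ b = False ⊕ False = False
¬(f ⊕ b) = ¬False = True
¬(f ⊕ e) → ¬(f ⊕ b) = False → True = True
(¬(f ⊕ e) → ¬(f ⊕ b)) ↔ b = True ↔ False = False
((((f → b) → e) ⊕ f) ↔ b) → ((¬(f ⊕ e) → ¬(f ⊕ b)) ↔ b) = False → False = True
(((((f → b) → e) ⊕ f) ↔ b) → ((¬(f ⊕ e) → ¬(f ⊕ b)) ↔ b)) ↔ d = True ↔ False = False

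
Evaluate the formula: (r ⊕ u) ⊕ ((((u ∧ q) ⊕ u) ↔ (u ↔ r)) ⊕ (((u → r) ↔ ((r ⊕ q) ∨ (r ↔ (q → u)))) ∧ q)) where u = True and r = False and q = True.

False

r ⊕ u = False ⊕ True = True
u ∧ q = True ∧ True = True
(u ∧ q) ⊕ u = True ⊕ True = False
u ↔ r = True ↔ False = False
((u ∧ q) ⊕ u) ↔ (u ↔ r) = False ↔ False = True
u → r = True → False = False
r ⊕ q = False ⊕ True = True
q → u = True → True = True
r ↔ (q → u) = False ↔ True = False
(r ⊕ q) ∨ (r ↔ (q → u)) = True ∨ False = True
(u → r) ↔ ((r ⊕ q) ∨ (r ↔ (q → u))) = False ↔ True = False
((u → r) ↔ ((r ⊕ q) ∨ (r ↔ (q → u)))) ∧ q = False ∧ True = False
(((u ∧ q) ⊕ u) ↔ (u ↔ r)) ⊕ (((u → r) ↔ ((r ⊕ q) ∨ (r ↔ (q → u)))) ∧ q) = True ⊕ False = True
(r ⊕ u) ⊕ ((((u ∧ q) ⊕ u) ↔ (u ↔ r)) ⊕ (((u → r) ↔ ((r ⊕ q) ∨ (r ↔ (q → u)))) ∧ q)) = True ⊕ True = False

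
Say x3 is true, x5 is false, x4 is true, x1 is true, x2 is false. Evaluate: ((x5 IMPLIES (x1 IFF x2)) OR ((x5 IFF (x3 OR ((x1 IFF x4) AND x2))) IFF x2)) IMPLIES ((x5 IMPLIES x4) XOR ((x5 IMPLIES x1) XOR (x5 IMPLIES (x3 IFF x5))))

x1 IFF x2 = True IFF False = False
x5 IMPLIES (x1 IFF x2) = False IMPLIES False = True
x1 IFF x4 = True IFF True = True
(x1 IFF x4) AND x2 = True AND False = False
x3 OR ((x1 IFF x4) AND x2) = True OR False = True
x5 IFF (x3 OR ((x1 IFF x4) AND x2)) = False IFF True = False
(x5 IFF (x3 OR ((x1 IFF x4) AND x2))) IFF x2 = False IFF False = True
(x5 IMPLIES (x1 IFF x2)) OR ((x5 IFF (x3 OR ((x1 IFF x4) AND x2))) IFF x2) = True OR True = True
x5 IMPLIES x4 = False IMPLIES True = True
x5 IMPLIES x1 = False IMPLIES True = True
x3 IFF x5 = True IFF False = False
x5 IMPLIES (x3 IFF x5) = False IMPLIES False = True
(x5 IMPLIES x1) XOR (x5 IMPLIES (x3 IFF x5)) = True XOR True = False
(x5 IMPLIES x4) XOR ((x5 IMPLIES x1) XOR (x5 IMPLIES (x3 IFF x5))) = True XOR False = True
((x5 IMPLIES (x1 IFF x2)) OR ((x5 IFF (x3 OR ((x1 IFF x4) AND x2))) IFF x2)) IMPLIES ((x5 IMPLIES x4) XOR ((x5 IMPLIES x1) XOR (x5 IMPLIES (x3 IFF x5)))) = True IMPLIES True = True

True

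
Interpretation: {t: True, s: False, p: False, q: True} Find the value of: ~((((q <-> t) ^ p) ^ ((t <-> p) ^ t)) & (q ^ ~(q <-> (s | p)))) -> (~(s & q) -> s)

q <-> t = True <-> True = True
(q <-> t) ^ p = True ^ False = True
t <-> p = True <-> False = False
(t <-> p) ^ t = False ^ True = True
((q <-> t) ^ p) ^ ((t <-> p) ^ t) = True ^ True = False
s | p = False | False = False
q <-> (s | p) = True <-> False = False
~(q <-> (s | p)) = ~False = True
q ^ ~(q <-> (s | p)) = True ^ True = False
(((q <-> t) ^ p) ^ ((t <-> p) ^ t)) & (q ^ ~(q <-> (s | p))) = False & False = False
~((((q <-> t) ^ p) ^ ((t <-> p) ^ t)) & (q ^ ~(q <-> (s | p)))) = ~False = True
s & q = False & True = False
~(s & q) = ~False = True
~(s & q) -> s = True -> False = False
~((((q <-> t) ^ p) ^ ((t <-> p) ^ t)) & (q ^ ~(q <-> (s | p)))) -> (~(s & q) -> s) = True -> False = False

False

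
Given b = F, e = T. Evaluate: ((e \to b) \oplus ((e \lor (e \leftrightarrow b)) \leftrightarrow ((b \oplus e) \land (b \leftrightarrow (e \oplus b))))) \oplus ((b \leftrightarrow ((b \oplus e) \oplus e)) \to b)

Substituting b=F, e=T:
e \to b = T \to F = F
e \leftrightarrow b = T \leftrightarrow F = F
e \lor (e \leftrightarrow b) = T \lor F = T
b \oplus e = F \oplus T = T
e \oplus b = T \oplus F = T
b \leftrightarrow (e \oplus b) = F \leftrightarrow T = F
(b \oplus e) \land (b \leftrightarrow (e \oplus b)) = T \land F = F
(e \lor (e \leftrightarrow b)) \leftrightarrow ((b \oplus e) \land (b \leftrightarrow (e \oplus b))) = T \leftrightarrow F = F
(e \to b) \oplus ((e \lor (e \leftrightarrow b)) \leftrightarrow ((b \oplus e) \land (b \leftrightarrow (e \oplus b)))) = F \oplus F = F
b \oplus e = F \oplus T = T
(b \oplus e) \oplus e = T \oplus T = F
b \leftrightarrow ((b \oplus e) \oplus e) = F \leftrightarrow F = T
(b \leftrightarrow ((b \oplus e) \oplus e)) \to b = T \to F = F
((e \to b) \oplus ((e \lor (e \leftrightarrow b)) \leftrightarrow ((b \oplus e) \land (b \leftrightarrow (e \oplus b))))) \oplus ((b \leftrightarrow ((b \oplus e) \oplus e)) \to b) = F \oplus F = F

F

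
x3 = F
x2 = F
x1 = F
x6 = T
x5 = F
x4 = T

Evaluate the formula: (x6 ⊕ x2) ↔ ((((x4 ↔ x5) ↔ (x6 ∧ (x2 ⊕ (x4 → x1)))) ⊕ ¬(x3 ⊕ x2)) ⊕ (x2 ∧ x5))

Substituting x3=F, x2=F, x1=F, x6=T, x5=F, x4=T:
x6 ⊕ x2 = T ⊕ F = T
x4 ↔ x5 = T ↔ F = F
x4 → x1 = T → F = F
x2 ⊕ (x4 → x1) = F ⊕ F = F
x6 ∧ (x2 ⊕ (x4 → x1)) = T ∧ F = F
(x4 ↔ x5) ↔ (x6 ∧ (x2 ⊕ (x4 → x1))) = F ↔ F = T
x3 ⊕ x2 = F ⊕ F = F
¬(x3 ⊕ x2) = ¬F = T
((x4 ↔ x5) ↔ (x6 ∧ (x2 ⊕ (x4 → x1)))) ⊕ ¬(x3 ⊕ x2) = T ⊕ T = F
x2 ∧ x5 = F ∧ F = F
(((x4 ↔ x5) ↔ (x6 ∧ (x2 ⊕ (x4 → x1)))) ⊕ ¬(x3 ⊕ x2)) ⊕ (x2 ∧ x5) = F ⊕ F = F
(x6 ⊕ x2) ↔ ((((x4 ↔ x5) ↔ (x6 ∧ (x2 ⊕ (x4 → x1)))) ⊕ ¬(x3 ⊕ x2)) ⊕ (x2 ∧ x5)) = T ↔ F = F

F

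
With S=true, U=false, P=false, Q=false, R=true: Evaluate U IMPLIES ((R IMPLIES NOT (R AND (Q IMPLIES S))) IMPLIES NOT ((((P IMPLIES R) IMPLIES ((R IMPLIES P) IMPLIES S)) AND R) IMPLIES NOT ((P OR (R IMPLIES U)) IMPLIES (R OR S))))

true

Q IMPLIES S = false IMPLIES true = true
R AND (Q IMPLIES S) = true AND true = true
NOT (R AND (Q IMPLIES S)) = NOT true = false
R IMPLIES NOT (R AND (Q IMPLIES S)) = true IMPLIES false = false
P IMPLIES R = false IMPLIES true = true
R IMPLIES P = true IMPLIES false = false
(R IMPLIES P) IMPLIES S = false IMPLIES true = true
(P IMPLIES R) IMPLIES ((R IMPLIES P) IMPLIES S) = true IMPLIES true = true
((P IMPLIES R) IMPLIES ((R IMPLIES P) IMPLIES S)) AND R = true AND true = true
R IMPLIES U = true IMPLIES false = false
P OR (R IMPLIES U) = false OR false = false
R OR S = true OR true = true
(P OR (R IMPLIES U)) IMPLIES (R OR S) = false IMPLIES true = true
NOT ((P OR (R IMPLIES U)) IMPLIES (R OR S)) = NOT true = false
(((P IMPLIES R) IMPLIES ((R IMPLIES P) IMPLIES S)) AND R) IMPLIES NOT ((P OR (R IMPLIES U)) IMPLIES (R OR S)) = true IMPLIES false = false
NOT ((((P IMPLIES R) IMPLIES ((R IMPLIES P) IMPLIES S)) AND R) IMPLIES NOT ((P OR (R IMPLIES U)) IMPLIES (R OR S))) = NOT false = true
(R IMPLIES NOT (R AND (Q IMPLIES S))) IMPLIES NOT ((((P IMPLIES R) IMPLIES ((R IMPLIES P) IMPLIES S)) AND R) IMPLIES NOT ((P OR (R IMPLIES U)) IMPLIES (R OR S))) = false IMPLIES true = true
U IMPLIES ((R IMPLIES NOT (R AND (Q IMPLIES S))) IMPLIES NOT ((((P IMPLIES R) IMPLIES ((R IMPLIES P) IMPLIES S)) AND R) IMPLIES NOT ((P OR (R IMPLIES U)) IMPLIES (R OR S)))) = false IMPLIES true = true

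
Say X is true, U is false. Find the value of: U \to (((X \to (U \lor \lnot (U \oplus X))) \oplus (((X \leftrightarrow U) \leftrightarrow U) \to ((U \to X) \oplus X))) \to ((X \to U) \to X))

U \oplus X = F \oplus T = T
\lnot (U \oplus X) = \lnot T = F
U \lor \lnot (U \oplus X) = F \lor F = F
X \to (U \lor \lnot (U \oplus X)) = T \to F = F
X \leftrightarrow U = T \leftrightarrow F = F
(X \leftrightarrow U) \leftrightarrow U = F \leftrightarrow F = T
U \to X = F \to T = T
(U \to X) \oplus X = T \oplus T = F
((X \leftrightarrow U) \leftrightarrow U) \to ((U \to X) \oplus X) = T \to F = F
(X \to (U \lor \lnot (U \oplus X))) \oplus (((X \leftrightarrow U) \leftrightarrow U) \to ((U \to X) \oplus X)) = F \oplus F = F
X \to U = T \to F = F
(X \to U) \to X = F \to T = T
((X \to (U \lor \lnot (U \oplus X))) \oplus (((X \leftrightarrow U) \leftrightarrow U) \to ((U \to X) \oplus X))) \to ((X \to U) \to X) = F \to T = T
U \to (((X \to (U \lor \lnot (U \oplus X))) \oplus (((X \leftrightarrow U) \leftrightarrow U) \to ((U \to X) \oplus X))) \to ((X \to U) \to X)) = F \to T = T

T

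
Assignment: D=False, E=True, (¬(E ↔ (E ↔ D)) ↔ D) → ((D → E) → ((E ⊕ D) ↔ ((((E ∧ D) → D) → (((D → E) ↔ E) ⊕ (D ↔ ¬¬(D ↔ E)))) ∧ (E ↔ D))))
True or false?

E ↔ D = True ↔ False = False
E ↔ (E ↔ D) = True ↔ False = False
¬(E ↔ (E ↔ D)) = ¬False = True
¬(E ↔ (E ↔ D)) ↔ D = True ↔ False = False
D → E = False → True = True
E ⊕ D = True ⊕ False = True
E ∧ D = True ∧ False = False
(E ∧ D) → D = False → False = True
D → E = False → True = True
(D → E) ↔ E = True ↔ True = True
D ↔ E = False ↔ True = False
¬(D ↔ E) = ¬False = True
¬¬(D ↔ E) = ¬True = False
D ↔ ¬¬(D ↔ E) = False ↔ False = True
((D → E) ↔ E) ⊕ (D ↔ ¬¬(D ↔ E)) = True ⊕ True = False
((E ∧ D) → D) → (((D → E) ↔ E) ⊕ (D ↔ ¬¬(D ↔ E))) = True → False = False
E ↔ D = True ↔ False = False
(((E ∧ D) → D) → (((D → E) ↔ E) ⊕ (D ↔ ¬¬(D ↔ E)))) ∧ (E ↔ D) = False ∧ False = False
(E ⊕ D) ↔ ((((E ∧ D) → D) → (((D → E) ↔ E) ⊕ (D ↔ ¬¬(D ↔ E)))) ∧ (E ↔ D)) = True ↔ False = False
(D → E) → ((E ⊕ D) ↔ ((((E ∧ D) → D) → (((D → E) ↔ E) ⊕ (D ↔ ¬¬(D ↔ E)))) ∧ (E ↔ D))) = True → False = False
(¬(E ↔ (E ↔ D)) ↔ D) → ((D → E) → ((E ⊕ D) ↔ ((((E ∧ D) → D) → (((D → E) ↔ E) ⊕ (D ↔ ¬¬(D ↔ E)))) ∧ (E ↔ D)))) = False → False = True

True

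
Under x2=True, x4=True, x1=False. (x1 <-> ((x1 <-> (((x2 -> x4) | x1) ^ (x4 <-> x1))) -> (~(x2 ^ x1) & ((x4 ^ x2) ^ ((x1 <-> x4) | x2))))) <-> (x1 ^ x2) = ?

False

x2 -> x4 = True -> True = True
(x2 -> x4) | x1 = True | False = True
x4 <-> x1 = True <-> False = False
((x2 -> x4) | x1) ^ (x4 <-> x1) = True ^ False = True
x1 <-> (((x2 -> x4) | x1) ^ (x4 <-> x1)) = False <-> True = False
x2 ^ x1 = True ^ False = True
~(x2 ^ x1) = ~True = False
x4 ^ x2 = True ^ True = False
x1 <-> x4 = False <-> True = False
(x1 <-> x4) | x2 = False | True = True
(x4 ^ x2) ^ ((x1 <-> x4) | x2) = False ^ True = True
~(x2 ^ x1) & ((x4 ^ x2) ^ ((x1 <-> x4) | x2)) = False & True = False
(x1 <-> (((x2 -> x4) | x1) ^ (x4 <-> x1))) -> (~(x2 ^ x1) & ((x4 ^ x2) ^ ((x1 <-> x4) | x2))) = False -> False = True
x1 <-> ((x1 <-> (((x2 -> x4) | x1) ^ (x4 <-> x1))) -> (~(x2 ^ x1) & ((x4 ^ x2) ^ ((x1 <-> x4) | x2)))) = False <-> True = False
x1 ^ x2 = False ^ True = True
(x1 <-> ((x1 <-> (((x2 -> x4) | x1) ^ (x4 <-> x1))) -> (~(x2 ^ x1) & ((x4 ^ x2) ^ ((x1 <-> x4) | x2))))) <-> (x1 ^ x2) = False <-> True = False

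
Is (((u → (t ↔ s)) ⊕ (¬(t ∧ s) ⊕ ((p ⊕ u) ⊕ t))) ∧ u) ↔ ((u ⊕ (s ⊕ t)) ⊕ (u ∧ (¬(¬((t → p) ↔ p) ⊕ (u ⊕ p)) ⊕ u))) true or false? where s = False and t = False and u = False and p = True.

True

t ↔ s = False ↔ False = True
u → (t ↔ s) = False → True = True
t ∧ s = False ∧ False = False
¬(t ∧ s) = ¬False = True
p ⊕ u = True ⊕ False = True
(p ⊕ u) ⊕ t = True ⊕ False = True
¬(t ∧ s) ⊕ ((p ⊕ u) ⊕ t) = True ⊕ True = False
(u → (t ↔ s)) ⊕ (¬(t ∧ s) ⊕ ((p ⊕ u) ⊕ t)) = True ⊕ False = True
((u → (t ↔ s)) ⊕ (¬(t ∧ s) ⊕ ((p ⊕ u) ⊕ t))) ∧ u = True ∧ False = False
s ⊕ t = False ⊕ False = False
u ⊕ (s ⊕ t) = False ⊕ False = False
t → p = False → True = True
(t → p) ↔ p = True ↔ True = True
¬((t → p) ↔ p) = ¬True = False
u ⊕ p = False ⊕ True = True
¬((t → p) ↔ p) ⊕ (u ⊕ p) = False ⊕ True = True
¬(¬((t → p) ↔ p) ⊕ (u ⊕ p)) = ¬True = False
¬(¬((t → p) ↔ p) ⊕ (u ⊕ p)) ⊕ u = False ⊕ False = False
u ∧ (¬(¬((t → p) ↔ p) ⊕ (u ⊕ p)) ⊕ u) = False ∧ False = False
(u ⊕ (s ⊕ t)) ⊕ (u ∧ (¬(¬((t → p) ↔ p) ⊕ (u ⊕ p)) ⊕ u)) = False ⊕ False = False
(((u → (t ↔ s)) ⊕ (¬(t ∧ s) ⊕ ((p ⊕ u) ⊕ t))) ∧ u) ↔ ((u ⊕ (s ⊕ t)) ⊕ (u ∧ (¬(¬((t → p) ↔ p) ⊕ (u ⊕ p)) ⊕ u))) = False ↔ False = True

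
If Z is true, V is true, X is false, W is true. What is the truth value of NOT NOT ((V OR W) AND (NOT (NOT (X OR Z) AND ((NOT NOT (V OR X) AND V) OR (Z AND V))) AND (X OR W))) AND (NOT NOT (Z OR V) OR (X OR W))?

T

V OR W = T OR T = T
X OR Z = F OR T = T
NOT (X OR Z) = NOT T = F
V OR X = T OR F = T
NOT (V OR X) = NOT T = F
NOT NOT (V OR X) = NOT F = T
NOT NOT (V OR X) AND V = T AND T = T
Z AND V = T AND T = T
(NOT NOT (V OR X) AND V) OR (Z AND V) = T OR T = T
NOT (X OR Z) AND ((NOT NOT (V OR X) AND V) OR (Z AND V)) = F AND T = F
NOT (NOT (X OR Z) AND ((NOT NOT (V OR X) AND V) OR (Z AND V))) = NOT F = T
X OR W = F OR T = T
NOT (NOT (X OR Z) AND ((NOT NOT (V OR X) AND V) OR (Z AND V))) AND (X OR W) = T AND T = T
(V OR W) AND (NOT (NOT (X OR Z) AND ((NOT NOT (V OR X) AND V) OR (Z AND V))) AND (X OR W)) = T AND T = T
NOT ((V OR W) AND (NOT (NOT (X OR Z) AND ((NOT NOT (V OR X) AND V) OR (Z AND V))) AND (X OR W))) = NOT T = F
NOT NOT ((V OR W) AND (NOT (NOT (X OR Z) AND ((NOT NOT (V OR X) AND V) OR (Z AND V))) AND (X OR W))) = NOT F = T
Z OR V = T OR T = T
NOT (Z OR V) = NOT T = F
NOT NOT (Z OR V) = NOT F = T
X OR W = F OR T = T
NOT NOT (Z OR V) OR (X OR W) = T OR T = T
NOT NOT ((V OR W) AND (NOT (NOT (X OR Z) AND ((NOT NOT (V OR X) AND V) OR (Z AND V))) AND (X OR W))) AND (NOT NOT (Z OR V) OR (X OR W)) = T AND T = T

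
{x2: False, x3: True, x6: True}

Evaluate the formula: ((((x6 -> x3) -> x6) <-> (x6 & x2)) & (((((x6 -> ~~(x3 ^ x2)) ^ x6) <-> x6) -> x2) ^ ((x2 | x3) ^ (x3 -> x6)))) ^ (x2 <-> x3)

x6 -> x3 = True -> True = True
(x6 -> x3) -> x6 = True -> True = True
x6 & x2 = True & False = False
((x6 -> x3) -> x6) <-> (x6 & x2) = True <-> False = False
x3 ^ x2 = True ^ False = True
~(x3 ^ x2) = ~True = False
~~(x3 ^ x2) = ~False = True
x6 -> ~~(x3 ^ x2) = True -> True = True
(x6 -> ~~(x3 ^ x2)) ^ x6 = True ^ True = False
((x6 -> ~~(x3 ^ x2)) ^ x6) <-> x6 = False <-> True = False
(((x6 -> ~~(x3 ^ x2)) ^ x6) <-> x6) -> x2 = False -> False = True
x2 | x3 = False | True = True
x3 -> x6 = True -> True = True
(x2 | x3) ^ (x3 -> x6) = True ^ True = False
((((x6 -> ~~(x3 ^ x2)) ^ x6) <-> x6) -> x2) ^ ((x2 | x3) ^ (x3 -> x6)) = True ^ False = True
(((x6 -> x3) -> x6) <-> (x6 & x2)) & (((((x6 -> ~~(x3 ^ x2)) ^ x6) <-> x6) -> x2) ^ ((x2 | x3) ^ (x3 -> x6))) = False & True = False
x2 <-> x3 = False <-> True = False
((((x6 -> x3) -> x6) <-> (x6 & x2)) & (((((x6 -> ~~(x3 ^ x2)) ^ x6) <-> x6) -> x2) ^ ((x2 | x3) ^ (x3 -> x6)))) ^ (x2 <-> x3) = False ^ False = False

False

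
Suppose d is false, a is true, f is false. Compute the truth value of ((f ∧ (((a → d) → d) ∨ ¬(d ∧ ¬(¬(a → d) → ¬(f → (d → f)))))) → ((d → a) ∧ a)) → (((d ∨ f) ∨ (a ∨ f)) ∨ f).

True

a → d = True → False = False
(a → d) → d = False → False = True
a → d = True → False = False
¬(a → d) = ¬False = True
d → f = False → False = True
f → (d → f) = False → True = True
¬(f → (d → f)) = ¬True = False
¬(a → d) → ¬(f → (d → f)) = True → False = False
¬(¬(a → d) → ¬(f → (d → f))) = ¬False = True
d ∧ ¬(¬(a → d) → ¬(f → (d → f))) = False ∧ True = False
¬(d ∧ ¬(¬(a → d) → ¬(f → (d → f)))) = ¬False = True
((a → d) → d) ∨ ¬(d ∧ ¬(¬(a → d) → ¬(f → (d → f)))) = True ∨ True = True
f ∧ (((a → d) → d) ∨ ¬(d ∧ ¬(¬(a → d) → ¬(f → (d → f))))) = False ∧ True = False
d → a = False → True = True
(d → a) ∧ a = True ∧ True = True
(f ∧ (((a → d) → d) ∨ ¬(d ∧ ¬(¬(a → d) → ¬(f → (d → f)))))) → ((d → a) ∧ a) = False → True = True
d ∨ f = False ∨ False = False
a ∨ f = True ∨ False = True
(d ∨ f) ∨ (a ∨ f) = False ∨ True = True
((d ∨ f) ∨ (a ∨ f)) ∨ f = True ∨ False = True
((f ∧ (((a → d) → d) ∨ ¬(d ∧ ¬(¬(a → d) → ¬(f → (d → f)))))) → ((d → a) ∧ a)) → (((d ∨ f) ∨ (a ∨ f)) ∨ f) = True → True = True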